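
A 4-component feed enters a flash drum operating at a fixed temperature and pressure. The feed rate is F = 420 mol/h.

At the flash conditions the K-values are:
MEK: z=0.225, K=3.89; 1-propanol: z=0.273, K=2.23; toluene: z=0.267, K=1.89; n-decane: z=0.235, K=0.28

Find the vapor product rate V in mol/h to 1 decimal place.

V = 375.1 mol/h

Material balance + equilibrium reduce to Σ zᵢ(Kᵢ−1)/(1+β(Kᵢ−1)) = 0.
g(0) = ΣzᵢKᵢ − 1 = 1.054 and g(1) = 1 − Σzᵢ/Kᵢ = -0.161, so a root lies in (0, 1).
Iterate (Newton) starting at β = 0.68:
  β = 0.680: g = 0.2187, g' = -0.886 → β = 0.927
  β = 0.927: g = -0.0447, g' = -1.393 → β = 0.895
  β = 0.895: g = -0.0021, g' = -1.268 → β = 0.893
Converged at β = 0.893.
Then V = β·F = 0.8931·420 = 375.1 mol/h and L = F − V = 44.9 mol/h.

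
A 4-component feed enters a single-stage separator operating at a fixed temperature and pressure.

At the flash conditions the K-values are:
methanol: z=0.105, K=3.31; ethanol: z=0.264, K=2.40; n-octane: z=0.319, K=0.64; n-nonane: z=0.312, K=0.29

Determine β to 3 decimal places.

Material balance + equilibrium reduce to Σ zᵢ(Kᵢ−1)/(1+β(Kᵢ−1)) = 0.
Feasibility: ΣzᵢKᵢ = 1.276, Σzᵢ/Kᵢ = 1.716 — both > 1, two phases present.
Newton iteration, β⁰ = 0.35:
  β = 0.350: g = -0.0440, g' = -0.737 → β = 0.290
  β = 0.290: g = 0.0007, g' = -0.763 → β = 0.291
Converged at β = 0.291.

β = 0.291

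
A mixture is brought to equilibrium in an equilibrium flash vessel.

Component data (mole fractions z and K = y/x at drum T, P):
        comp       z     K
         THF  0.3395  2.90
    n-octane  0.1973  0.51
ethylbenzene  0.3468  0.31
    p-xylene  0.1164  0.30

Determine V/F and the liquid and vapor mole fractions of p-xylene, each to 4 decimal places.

Newton–Raphson from V/F = 0.38:
  V/F = 0.3800: g = -0.17954, g' = -0.8940 → V/F = 0.1792
  V/F = 0.1792: g = 0.00903, g' = -1.0286 → V/F = 0.1880
Converged at V/F = 0.1880.
Compositions from xᵢ = zᵢ/(1+V/F(Kᵢ−1)), yᵢ = Kᵢxᵢ:
  THF: x = 0.2501, y = 0.7254
  n-octane: x = 0.2173, y = 0.1108
  ethylbenzene: x = 0.3985, y = 0.1235
  p-xylene: x = 0.1340, y = 0.0402

V/F = 0.1880, x_p-xylene = 0.1340, y_p-xylene = 0.0402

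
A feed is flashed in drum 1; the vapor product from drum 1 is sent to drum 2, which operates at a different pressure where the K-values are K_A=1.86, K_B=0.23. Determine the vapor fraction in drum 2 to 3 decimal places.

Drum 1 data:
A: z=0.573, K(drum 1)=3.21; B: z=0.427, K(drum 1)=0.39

V/F (drum 2) = 0.546

Drum 1:
Material balance + equilibrium reduce to Σ zᵢ(Kᵢ−1)/(1+ψ₁(Kᵢ−1)) = 0.
g(0) = ΣzᵢKᵢ − 1 = 1.006 and g(1) = 1 − Σzᵢ/Kᵢ = -0.273, so a root lies in (0, 1).
Binary case is linear: z₁(K₁−1)(1+ψ₁(K₂−1)) + z₂(K₂−1)(1+ψ₁(K₁−1)) = 0
⇒ ψ₁ = [z₁(K₁−1)+z₂(K₂−1)] / [−(K₁−1)(K₂−1)] = 1.0059/1.3481 = 0.746
Drum-1 compositions:
  A: x = 0.216, y = 0.694
  B: x = 0.784, y = 0.306
Drum-2 feed = drum-1 vapor: z₂ = (0.6944, 0.3056).
Drum 2:
Material balance + equilibrium reduce to Σ zᵢ(Kᵢ−1)/(1+ψ₂(Kᵢ−1)) = 0.
Check two-phase: ΣzᵢKᵢ = 1.362 > 1 and Σzᵢ/Kᵢ = 1.702 > 1, so g(0) = 0.362 > 0 and g(1) = -0.702 < 0.
Binary case is linear: z₁(K₁−1)(1+ψ₂(K₂−1)) + z₂(K₂−1)(1+ψ₂(K₁−1)) = 0
⇒ ψ₂ = [z₁(K₁−1)+z₂(K₂−1)] / [−(K₁−1)(K₂−1)] = 0.3618/0.6622 = 0.546
  A: x = 0.472, y = 0.879
  B: x = 0.528, y = 0.121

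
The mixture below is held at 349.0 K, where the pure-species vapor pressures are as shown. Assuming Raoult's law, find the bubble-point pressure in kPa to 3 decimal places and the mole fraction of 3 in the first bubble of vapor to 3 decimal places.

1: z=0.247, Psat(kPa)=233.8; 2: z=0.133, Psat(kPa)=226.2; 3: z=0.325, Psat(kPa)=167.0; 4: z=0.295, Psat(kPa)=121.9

Pbub = 178.069 kPa, y_3 = 0.305

At the bubble point ψ → 0, so ΣzᵢKᵢ = 1 with Kᵢ = Pᵢˢᵃᵗ/P ⇒ P = ΣzᵢPᵢˢᵃᵗ.
P = 0.247·233.8 + 0.133·226.2 + 0.325·167.0 + 0.295·121.9 = 178.069 kPa
yᵢ = zᵢPᵢˢᵃᵗ/P ⇒ y_3 = 0.325·167.0/178.069 = 0.305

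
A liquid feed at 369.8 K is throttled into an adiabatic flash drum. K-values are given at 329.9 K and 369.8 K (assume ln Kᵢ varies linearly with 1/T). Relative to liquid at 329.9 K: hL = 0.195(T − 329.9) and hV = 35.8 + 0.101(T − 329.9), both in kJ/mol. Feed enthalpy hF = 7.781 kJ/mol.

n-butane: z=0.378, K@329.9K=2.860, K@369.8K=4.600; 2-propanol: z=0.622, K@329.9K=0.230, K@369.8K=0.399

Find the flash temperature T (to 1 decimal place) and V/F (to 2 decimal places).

Adiabatic flash: solve Rachford–Rice at each trial T, then check hF = ψ·hV(T) + (1−ψ)·hL(T).
  T = 329.9 K: K = (2.860, 0.230), RR gives ψ = 0.157, H_out = 5.603 kJ/mol
  T = 369.8 K: K = (4.600, 0.399), RR gives ψ = 0.456, H_out = 22.401 kJ/mol
  T = 349.9 K: K = (3.679, 0.308), RR gives ψ = 0.314, H_out = 14.551 kJ/mol
  T = 339.9 K: K = (3.256, 0.267), RR gives ψ = 0.240, H_out = 10.321 kJ/mol
  T = 334.9 K: K = (3.054, 0.248), RR gives ψ = 0.200, H_out = 8.042 kJ/mol
  T = 332.4 K: K = (2.956, 0.239), RR gives ψ = 0.179, H_out = 6.846 kJ/mol
  T = 333.6 K: K = (3.003, 0.243), RR gives ψ = 0.189, H_out = 7.425 kJ/mol
  T = 334.2 K: K = (3.027, 0.246), RR gives ψ = 0.194, H_out = 7.712 kJ/mol
Linear interpolation between T = 334.2 (H_out = 7.712) and T = 334.9 (H_out = 8.042) on hF = 7.781 gives T ≈ 334.3 K, at which ψ = 0.20.

T = 334.3 K, V/F = 0.20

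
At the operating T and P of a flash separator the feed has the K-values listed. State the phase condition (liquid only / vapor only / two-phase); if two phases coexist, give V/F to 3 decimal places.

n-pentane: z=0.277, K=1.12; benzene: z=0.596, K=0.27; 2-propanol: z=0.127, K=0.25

liquid only

ΣzᵢKᵢ = 0.503; Σzᵢ/Kᵢ = 2.963.
Since ΣzᵢKᵢ < 1 the mixture is below its bubble point — single liquid phase.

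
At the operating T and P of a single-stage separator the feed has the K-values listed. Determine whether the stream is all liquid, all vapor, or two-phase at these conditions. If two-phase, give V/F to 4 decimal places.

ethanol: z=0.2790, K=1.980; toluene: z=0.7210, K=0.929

ΣzᵢKᵢ = 1.2222; Σzᵢ/Kᵢ = 0.9170.
Since Σzᵢ/Kᵢ < 1 the mixture is above its dew point — single vapor phase.

all vapor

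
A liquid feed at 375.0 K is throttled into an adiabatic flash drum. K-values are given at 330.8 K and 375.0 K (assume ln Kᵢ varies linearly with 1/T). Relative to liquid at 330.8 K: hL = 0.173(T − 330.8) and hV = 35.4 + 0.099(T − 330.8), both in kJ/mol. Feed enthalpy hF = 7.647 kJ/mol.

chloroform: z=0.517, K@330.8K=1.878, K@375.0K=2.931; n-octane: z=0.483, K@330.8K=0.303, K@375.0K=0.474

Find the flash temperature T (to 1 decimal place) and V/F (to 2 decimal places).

T = 331.9 K, V/F = 0.21

Adiabatic flash: solve Rachford–Rice at each trial T, then check hF = ψ·hV(T) + (1−ψ)·hL(T).
  T = 330.8 K: K = (1.878, 0.303), RR gives ψ = 0.192, H_out = 6.784 kJ/mol
  T = 375.0 K: K = (2.931, 0.474), RR gives ψ = 0.733, H_out = 31.190 kJ/mol
  T = 352.9 K: K = (2.379, 0.384), RR gives ψ = 0.489, H_out = 20.351 kJ/mol
  T = 341.9 K: K = (2.123, 0.343), RR gives ψ = 0.356, H_out = 14.247 kJ/mol
  T = 336.4 K: K = (2.000, 0.323), RR gives ψ = 0.280, H_out = 10.776 kJ/mol
  T = 333.6 K: K = (1.938, 0.313), RR gives ψ = 0.238, H_out = 8.849 kJ/mol
  T = 332.2 K: K = (1.908, 0.308), RR gives ψ = 0.215, H_out = 7.835 kJ/mol
Linear interpolation between T = 330.8 (H_out = 6.784) and T = 332.2 (H_out = 7.835) on hF = 7.647 gives T ≈ 331.9 K, at which ψ = 0.21.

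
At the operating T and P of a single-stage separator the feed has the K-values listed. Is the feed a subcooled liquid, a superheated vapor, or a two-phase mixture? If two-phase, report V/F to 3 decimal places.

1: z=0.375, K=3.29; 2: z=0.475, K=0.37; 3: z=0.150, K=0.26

ΣzᵢKᵢ = 1.449; Σzᵢ/Kᵢ = 1.975.
Both exceed 1, so a two-phase solution exists.
Iterate (Newton) starting at ψ = 0.5:
  ψ = 0.500: g = -0.2127, g' = -1.036 → ψ = 0.295
  ψ = 0.295: g = 0.0033, g' = -1.120 → ψ = 0.298
Converged at ψ = 0.298.

two-phase, V/F = 0.298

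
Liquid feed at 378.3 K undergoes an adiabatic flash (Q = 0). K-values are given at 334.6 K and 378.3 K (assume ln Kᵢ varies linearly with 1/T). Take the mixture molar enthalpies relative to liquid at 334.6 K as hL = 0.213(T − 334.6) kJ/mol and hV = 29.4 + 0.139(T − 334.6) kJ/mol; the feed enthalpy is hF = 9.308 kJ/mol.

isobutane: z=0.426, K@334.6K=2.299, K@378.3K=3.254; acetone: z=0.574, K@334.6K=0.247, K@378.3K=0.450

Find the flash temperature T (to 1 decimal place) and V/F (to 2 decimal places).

T = 346.7 K, V/F = 0.24

Adiabatic flash: solve Rachford–Rice at each trial T, then check hF = ψ·hV(T) + (1−ψ)·hL(T).
  T = 334.6 K: K = (2.299, 0.247), RR gives ψ = 0.124, H_out = 3.641 kJ/mol
  T = 378.3 K: K = (3.254, 0.450), RR gives ψ = 0.520, H_out = 22.912 kJ/mol
  T = 356.5 K: K = (2.766, 0.340), RR gives ψ = 0.320, H_out = 13.558 kJ/mol
  T = 345.6 K: K = (2.530, 0.291), RR gives ψ = 0.226, H_out = 8.803 kJ/mol
  T = 351.1 K: K = (2.648, 0.315), RR gives ψ = 0.274, H_out = 11.231 kJ/mol
  T = 348.4 K: K = (2.590, 0.303), RR gives ψ = 0.251, H_out = 10.048 kJ/mol
  T = 347.0 K: K = (2.560, 0.297), RR gives ψ = 0.238, H_out = 9.429 kJ/mol
Linear interpolation between T = 345.6 (H_out = 8.803) and T = 347.0 (H_out = 9.429) on hF = 9.308 gives T ≈ 346.7 K, at which ψ = 0.24.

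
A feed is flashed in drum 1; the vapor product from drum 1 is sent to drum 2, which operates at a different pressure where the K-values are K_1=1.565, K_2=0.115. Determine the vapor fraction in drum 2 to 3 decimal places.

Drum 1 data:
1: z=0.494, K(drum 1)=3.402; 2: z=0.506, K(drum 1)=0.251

V/F (drum 2) = 0.575

Drum 1:
Rachford–Rice: g(ψ₁) = Σ zᵢ(Kᵢ−1)/(1+ψ₁(Kᵢ−1)) = 0.
g(0) = ΣzᵢKᵢ − 1 = 0.808 and g(1) = 1 − Σzᵢ/Kᵢ = -1.161, so a root lies in (0, 1).
Newton iteration, ψ₁⁰ = 0.5:
  ψ₁ = 0.500: g = -0.0668, g' = -1.314 → ψ₁ = 0.449
Converged at ψ₁ = 0.449.
Drum-1 compositions:
  1: x = 0.238, y = 0.809
  2: x = 0.762, y = 0.191
Drum-2 feed = drum-1 vapor: z₂ = (0.8087, 0.1913).
Drum 2:
Material balance + equilibrium reduce to Σ zᵢ(Kᵢ−1)/(1+ψ₂(Kᵢ−1)) = 0.
Feasibility: ΣzᵢKᵢ = 1.288, Σzᵢ/Kᵢ = 2.181 — both > 1, two phases present.
Newton–Raphson from ψ₂ = 0.5:
  ψ₂ = 0.500: g = 0.0525, g' = -0.639 → ψ₂ = 0.582
  ψ₂ = 0.582: g = -0.0055, g' = -0.784 → ψ₂ = 0.575
Converged at ψ₂ = 0.575.
  1: x = 0.610, y = 0.955
  2: x = 0.390, y = 0.045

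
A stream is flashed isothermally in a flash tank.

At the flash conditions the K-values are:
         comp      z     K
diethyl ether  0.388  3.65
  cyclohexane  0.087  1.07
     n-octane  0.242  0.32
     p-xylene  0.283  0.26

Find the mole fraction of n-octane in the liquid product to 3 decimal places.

Rachford–Rice: g(ψ) = Σ zᵢ(Kᵢ−1)/(1+ψ(Kᵢ−1)) = 0.
Check two-phase: ΣzᵢKᵢ = 1.660 > 1 and Σzᵢ/Kᵢ = 2.032 > 1, so g(0) = 0.660 > 0 and g(1) = -1.032 < 0.
Newton iteration, ψ⁰ = 0.5:
  ψ = 0.500: g = -0.1336, g' = -1.152 → ψ = 0.384
Converged at ψ = 0.384.
Compositions from xᵢ = zᵢ/(1+ψ(Kᵢ−1)), yᵢ = Kᵢxᵢ:
  diethyl ether: x = 0.192, y = 0.702
  cyclohexane: x = 0.085, y = 0.091
  n-octane: x = 0.328, y = 0.105
  p-xylene: x = 0.395, y = 0.103

x_n-octane = 0.328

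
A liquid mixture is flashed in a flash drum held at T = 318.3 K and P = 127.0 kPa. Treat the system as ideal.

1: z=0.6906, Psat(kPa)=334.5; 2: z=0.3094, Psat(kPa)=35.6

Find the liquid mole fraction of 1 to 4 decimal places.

Raoult's law: Kᵢ = Pᵢˢᵃᵗ/P = Pᵢˢᵃᵗ/127.0.
  K_1 = 334.5/127.0 = 2.633858, K_2 = 35.6/127.0 = 0.280315
Iterate (Newton) starting at V/F = 0.52:
  V/F = 0.5200: g = 0.25421, g' = -0.9481 → V/F = 0.7881
  V/F = 0.7881: g = -0.02125, g' = -1.2078 → V/F = 0.7705
  V/F = 0.7705: g = -0.00035, g' = -1.1688 → V/F = 0.7702
Converged at V/F = 0.7702.
Compositions from xᵢ = zᵢ/(1+V/F(Kᵢ−1)), yᵢ = Kᵢxᵢ:
  1: x = 0.3058, y = 0.8054
  2: x = 0.6942, y = 0.1946

x_1 = 0.3058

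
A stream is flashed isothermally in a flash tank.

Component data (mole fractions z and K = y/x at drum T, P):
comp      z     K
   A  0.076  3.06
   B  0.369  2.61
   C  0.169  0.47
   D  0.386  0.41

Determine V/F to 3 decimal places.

V/F = 0.447

Material balance + equilibrium reduce to Σ zᵢ(Kᵢ−1)/(1+V/F(Kᵢ−1)) = 0.
Feasibility: ΣzᵢKᵢ = 1.433, Σzᵢ/Kᵢ = 1.467 — both > 1, two phases present.
Iterate (Newton) starting at V/F = 0.51:
  V/F = 0.510: g = -0.0459, g' = -0.729 → V/F = 0.447
Converged at V/F = 0.447.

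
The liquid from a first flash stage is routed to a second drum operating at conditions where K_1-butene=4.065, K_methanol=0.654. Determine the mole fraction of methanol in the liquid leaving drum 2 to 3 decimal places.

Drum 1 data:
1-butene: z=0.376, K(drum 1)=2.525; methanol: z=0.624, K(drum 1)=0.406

Drum 1:
Newton–Raphson from ψ₁ = 0.5:
  ψ₁ = 0.500: g = -0.2019, g' = -0.727 → ψ₁ = 0.222
  ψ₁ = 0.222: g = 0.0012, g' = -0.780 → ψ₁ = 0.224
Converged at ψ₁ = 0.224.
Drum-1 compositions:
  1-butene: x = 0.280, y = 0.708
  methanol: x = 0.720, y = 0.292
Drum-2 feed = drum-1 liquid: z₂ = (0.2803, 0.7197).
Drum 2:
Let ψ₂ = V/F and solve Σ zᵢ(Kᵢ−1)/(1+ψ₂(Kᵢ−1)) = 0.
Check two-phase: ΣzᵢKᵢ = 1.610 > 1 and Σzᵢ/Kᵢ = 1.169 > 1, so g(0) = 0.610 > 0 and g(1) = -0.169 < 0.
Binary case is linear: z₁(K₁−1)(1+ψ₂(K₂−1)) + z₂(K₂−1)(1+ψ₂(K₁−1)) = 0
⇒ ψ₂ = [z₁(K₁−1)+z₂(K₂−1)] / [−(K₁−1)(K₂−1)] = 0.6102/1.0605 = 0.575
  1-butene: x = 0.101, y = 0.412
  methanol: x = 0.899, y = 0.588

x_methanol (drum 2) = 0.899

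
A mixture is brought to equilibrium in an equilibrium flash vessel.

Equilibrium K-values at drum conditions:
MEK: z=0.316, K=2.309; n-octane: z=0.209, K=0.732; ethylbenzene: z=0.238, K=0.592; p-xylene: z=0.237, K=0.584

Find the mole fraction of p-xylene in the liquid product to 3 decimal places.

Newton iteration, ψ⁰ = 0.5:
  ψ = 0.500: g = -0.0611, g' = -0.346 → ψ = 0.323
  ψ = 0.323: g = 0.0036, g' = -0.393 → ψ = 0.332
Converged at ψ = 0.332.
Compositions from xᵢ = zᵢ/(1+ψ(Kᵢ−1)), yᵢ = Kᵢxᵢ:
  MEK: x = 0.220, y = 0.508
  n-octane: x = 0.229, y = 0.168
  ethylbenzene: x = 0.275, y = 0.163
  p-xylene: x = 0.275, y = 0.161

x_p-xylene = 0.275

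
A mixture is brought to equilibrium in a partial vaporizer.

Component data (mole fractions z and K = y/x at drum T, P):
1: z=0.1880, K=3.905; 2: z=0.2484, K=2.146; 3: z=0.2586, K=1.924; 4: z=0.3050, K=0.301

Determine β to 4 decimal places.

β = 0.7679

Material balance + equilibrium reduce to Σ zᵢ(Kᵢ−1)/(1+β(Kᵢ−1)) = 0.
Check two-phase: ΣzᵢKᵢ = 1.8566 > 1 and Σzᵢ/Kᵢ = 1.3116 > 1, so g(0) = 0.8566 > 0 and g(1) = -0.3116 < 0.
Newton iteration, β⁰ = 0.64:
  β = 0.6400: g = 0.11961, g' = -0.8778 → β = 0.7763
  β = 0.7763: g = -0.00854, g' = -1.0283 → β = 0.7680
  β = 0.7680: g = -0.00006, g' = -1.0144 → β = 0.7679
Converged at β = 0.7679.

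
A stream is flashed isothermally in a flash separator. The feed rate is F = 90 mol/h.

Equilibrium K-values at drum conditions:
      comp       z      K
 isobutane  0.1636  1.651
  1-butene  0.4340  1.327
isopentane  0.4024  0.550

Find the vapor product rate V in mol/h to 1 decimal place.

V = 31.1 mol/h

Material balance + equilibrium reduce to Σ zᵢ(Kᵢ−1)/(1+ψ(Kᵢ−1)) = 0.
Feasibility: ΣzᵢKᵢ = 1.0673, Σzᵢ/Kᵢ = 1.1578 — both > 1, two phases present.
Iterate (Newton) starting at ψ = 0.5:
  ψ = 0.5000: g = -0.03133, g' = -0.2094 → ψ = 0.3504
  ψ = 0.3504: g = -0.00093, g' = -0.1982 → ψ = 0.3457
Converged at ψ = 0.3457.
Then V = ψ·F = 0.3457·90 = 31.1 mol/h and L = F − V = 58.9 mol/h.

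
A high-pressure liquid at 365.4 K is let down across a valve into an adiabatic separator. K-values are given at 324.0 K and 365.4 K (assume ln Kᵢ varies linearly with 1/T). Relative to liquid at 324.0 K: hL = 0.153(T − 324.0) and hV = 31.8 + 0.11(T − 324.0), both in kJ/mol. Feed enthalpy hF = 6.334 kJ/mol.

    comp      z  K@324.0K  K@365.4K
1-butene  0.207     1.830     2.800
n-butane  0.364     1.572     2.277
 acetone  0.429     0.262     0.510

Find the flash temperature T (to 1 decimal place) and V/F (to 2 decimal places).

T = 326.8 K, V/F = 0.19

Adiabatic flash: solve Rachford–Rice at each trial T, then check hF = ψ·hV(T) + (1−ψ)·hL(T).
  T = 324.0 K: K = (1.830, 1.572, 0.262), RR gives ψ = 0.127, H_out = 4.051 kJ/mol
  T = 365.4 K: K = (2.800, 2.277, 0.510), RR gives ψ = 0.868, H_out = 32.396 kJ/mol
  T = 344.7 K: K = (2.293, 1.913, 0.373), RR gives ψ = 0.498, H_out = 18.565 kJ/mol
  T = 334.4 K: K = (2.057, 1.740, 0.315), RR gives ψ = 0.328, H_out = 11.870 kJ/mol
  T = 329.2 K: K = (1.942, 1.655, 0.287), RR gives ψ = 0.234, H_out = 8.170 kJ/mol
  T = 326.6 K: K = (1.886, 1.613, 0.275), RR gives ψ = 0.182, H_out = 6.175 kJ/mol
  T = 327.9 K: K = (1.914, 1.634, 0.281), RR gives ψ = 0.208, H_out = 7.187 kJ/mol
Linear interpolation between T = 326.6 (H_out = 6.175) and T = 327.9 (H_out = 7.187) on hF = 6.334 gives T ≈ 326.8 K, at which ψ = 0.19.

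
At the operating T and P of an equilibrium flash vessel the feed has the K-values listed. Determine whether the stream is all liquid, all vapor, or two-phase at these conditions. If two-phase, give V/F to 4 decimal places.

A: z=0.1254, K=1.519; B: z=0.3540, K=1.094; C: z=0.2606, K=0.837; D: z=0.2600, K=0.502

ΣzᵢKᵢ = 0.9264; Σzᵢ/Kᵢ = 1.2354.
Since ΣzᵢKᵢ < 1 the mixture is below its bubble point — single liquid phase.

all liquid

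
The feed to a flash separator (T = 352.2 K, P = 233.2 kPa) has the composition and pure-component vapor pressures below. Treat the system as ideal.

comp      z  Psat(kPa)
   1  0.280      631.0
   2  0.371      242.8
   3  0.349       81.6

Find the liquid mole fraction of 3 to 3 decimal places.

x_3 = 0.466

Raoult's law: Kᵢ = Pᵢˢᵃᵗ/P = Pᵢˢᵃᵗ/233.2.
  K_1 = 631.0/233.2 = 2.70583, K_2 = 242.8/233.2 = 1.04117, K_3 = 81.6/233.2 = 0.34991
Rachford–Rice: g(ψ) = Σ zᵢ(Kᵢ−1)/(1+ψ(Kᵢ−1)) = 0.
Feasibility: ΣzᵢKᵢ = 1.266, Σzᵢ/Kᵢ = 1.457 — both > 1, two phases present.
Newton–Raphson from ψ = 0.5:
  ψ = 0.500: g = -0.0634, g' = -0.562 → ψ = 0.387
  ψ = 0.387: g = -0.0005, g' = -0.560 → ψ = 0.386
Converged at ψ = 0.386.
Compositions from xᵢ = zᵢ/(1+ψ(Kᵢ−1)), yᵢ = Kᵢxᵢ:
  1: x = 0.169, y = 0.457
  2: x = 0.365, y = 0.380
  3: x = 0.466, y = 0.163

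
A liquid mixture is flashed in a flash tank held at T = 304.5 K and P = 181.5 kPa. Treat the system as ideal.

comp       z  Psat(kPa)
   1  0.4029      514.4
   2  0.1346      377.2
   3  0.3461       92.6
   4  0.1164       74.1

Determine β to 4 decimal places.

β = 0.7492

Raoult's law: Kᵢ = Pᵢˢᵃᵗ/P = Pᵢˢᵃᵗ/181.5.
  K_1 = 514.4/181.5 = 2.834160, K_2 = 377.2/181.5 = 2.078237, K_3 = 92.6/181.5 = 0.510193, K_4 = 74.1/181.5 = 0.408264
Let β = V/F and solve Σ zᵢ(Kᵢ−1)/(1+β(Kᵢ−1)) = 0.
Feasibility: ΣzᵢKᵢ = 1.6457, Σzᵢ/Kᵢ = 1.1704 — both > 1, two phases present.
Newton–Raphson from β = 0.37:
  β = 0.3700: g = 0.24874, g' = -0.7516 → β = 0.7009
  β = 0.7009: g = 0.03014, g' = -0.6218 → β = 0.7494
  β = 0.7494: g = -0.00011, g' = -0.6271 → β = 0.7492
Converged at β = 0.7492.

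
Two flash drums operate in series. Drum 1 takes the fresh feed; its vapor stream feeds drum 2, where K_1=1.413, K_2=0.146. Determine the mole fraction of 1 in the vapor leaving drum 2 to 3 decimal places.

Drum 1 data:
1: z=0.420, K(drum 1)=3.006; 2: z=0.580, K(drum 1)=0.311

Drum 1:
Rachford–Rice: g(ψ₁) = Σ zᵢ(Kᵢ−1)/(1+ψ₁(Kᵢ−1)) = 0.
Check two-phase: ΣzᵢKᵢ = 1.443 > 1 and Σzᵢ/Kᵢ = 2.005 > 1, so g(0) = 0.443 > 0 and g(1) = -1.005 < 0.
Binary case is linear: z₁(K₁−1)(1+ψ₁(K₂−1)) + z₂(K₂−1)(1+ψ₁(K₁−1)) = 0
⇒ ψ₁ = [z₁(K₁−1)+z₂(K₂−1)] / [−(K₁−1)(K₂−1)] = 0.4429/1.3821 = 0.320
Drum-1 compositions:
  1: x = 0.256, y = 0.769
  2: x = 0.744, y = 0.231
Drum-2 feed = drum-1 vapor: z₂ = (0.7685, 0.2315).
Drum 2:
Let ψ₂ = V/F and solve Σ zᵢ(Kᵢ−1)/(1+ψ₂(Kᵢ−1)) = 0.
Feasibility: ΣzᵢKᵢ = 1.120, Σzᵢ/Kᵢ = 2.129 — both > 1, two phases present.
Newton–Raphson from ψ₂ = 0.41:
  ψ₂ = 0.410: g = -0.0328, g' = -0.496 → ψ₂ = 0.344
  ψ₂ = 0.344: g = -0.0020, g' = -0.439 → ψ₂ = 0.339
Converged at ψ₂ = 0.339.
  1: x = 0.674, y = 0.952
  2: x = 0.326, y = 0.048

y_1 (drum 2) = 0.952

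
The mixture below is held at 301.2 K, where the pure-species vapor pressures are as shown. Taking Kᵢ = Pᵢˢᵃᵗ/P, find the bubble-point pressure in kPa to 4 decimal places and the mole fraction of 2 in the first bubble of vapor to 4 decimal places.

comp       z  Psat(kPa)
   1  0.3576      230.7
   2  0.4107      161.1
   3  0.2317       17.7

At the bubble point ψ → 0, so ΣzᵢKᵢ = 1 with Kᵢ = Pᵢˢᵃᵗ/P ⇒ P = ΣzᵢPᵢˢᵃᵗ.
P = 0.3576·230.7 + 0.4107·161.1 + 0.2317·17.7 = 152.7632 kPa
yᵢ = zᵢPᵢˢᵃᵗ/P ⇒ y_2 = 0.4107·161.1/152.7632 = 0.4331

Pbub = 152.7632 kPa, y_2 = 0.4331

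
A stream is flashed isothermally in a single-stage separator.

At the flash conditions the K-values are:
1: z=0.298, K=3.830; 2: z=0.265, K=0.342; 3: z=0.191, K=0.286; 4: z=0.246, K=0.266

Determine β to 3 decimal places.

β = 0.178

Iterate (Newton) starting at β = 0.5:
  β = 0.500: g = -0.4080, g' = -1.230 → β = 0.168
  β = 0.168: g = 0.0140, g' = -1.538 → β = 0.178
Converged at β = 0.178.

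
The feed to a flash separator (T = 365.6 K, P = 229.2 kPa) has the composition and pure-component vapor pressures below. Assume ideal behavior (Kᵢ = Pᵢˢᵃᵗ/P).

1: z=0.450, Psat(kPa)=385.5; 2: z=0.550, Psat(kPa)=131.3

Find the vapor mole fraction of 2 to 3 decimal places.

Raoult's law: Kᵢ = Pᵢˢᵃᵗ/P = Pᵢˢᵃᵗ/229.2.
  K_1 = 385.5/229.2 = 1.68194, K_2 = 131.3/229.2 = 0.57286
Rachford–Rice: g(ψ) = Σ zᵢ(Kᵢ−1)/(1+ψ(Kᵢ−1)) = 0.
g(0) = ΣzᵢKᵢ − 1 = 0.072 and g(1) = 1 − Σzᵢ/Kᵢ = -0.228, so a root lies in (0, 1).
Binary case is linear: z₁(K₁−1)(1+ψ(K₂−1)) + z₂(K₂−1)(1+ψ(K₁−1)) = 0
⇒ ψ = [z₁(K₁−1)+z₂(K₂−1)] / [−(K₁−1)(K₂−1)] = 0.0719/0.2913 = 0.247
Compositions from xᵢ = zᵢ/(1+ψ(Kᵢ−1)), yᵢ = Kᵢxᵢ:
  1: x = 0.385, y = 0.648
  2: x = 0.615, y = 0.352

y_2 = 0.352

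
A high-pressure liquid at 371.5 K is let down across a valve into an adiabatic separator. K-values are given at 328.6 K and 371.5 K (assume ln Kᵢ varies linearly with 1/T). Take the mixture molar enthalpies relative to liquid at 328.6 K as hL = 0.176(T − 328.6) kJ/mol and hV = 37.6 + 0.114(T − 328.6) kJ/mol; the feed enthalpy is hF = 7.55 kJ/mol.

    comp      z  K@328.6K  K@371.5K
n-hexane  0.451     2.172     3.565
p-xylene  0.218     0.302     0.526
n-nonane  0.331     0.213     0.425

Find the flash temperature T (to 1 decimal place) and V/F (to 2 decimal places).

Adiabatic flash: solve Rachford–Rice at each trial T, then check hF = ψ·hV(T) + (1−ψ)·hL(T).
  T = 328.6 K: K = (2.172, 0.302, 0.213), RR gives ψ = 0.131, H_out = 4.939 kJ/mol
  T = 371.5 K: K = (3.565, 0.526, 0.425), RR gives ψ = 0.626, H_out = 29.409 kJ/mol
  T = 350.1 K: K = (2.827, 0.406, 0.308), RR gives ψ = 0.388, H_out = 17.869 kJ/mol
  T = 339.4 K: K = (2.490, 0.352, 0.258), RR gives ψ = 0.271, H_out = 11.895 kJ/mol
  T = 334.0 K: K = (2.328, 0.326, 0.235), RR gives ψ = 0.205, H_out = 8.586 kJ/mol
  T = 331.3 K: K = (2.249, 0.314, 0.224), RR gives ψ = 0.169, H_out = 6.814 kJ/mol
  T = 332.6 K: K = (2.287, 0.320, 0.229), RR gives ψ = 0.187, H_out = 7.679 kJ/mol
Linear interpolation between T = 331.3 (H_out = 6.814) and T = 332.6 (H_out = 7.679) on hF = 7.55 gives T ≈ 332.4 K, at which ψ = 0.18.

T = 332.4 K, V/F = 0.18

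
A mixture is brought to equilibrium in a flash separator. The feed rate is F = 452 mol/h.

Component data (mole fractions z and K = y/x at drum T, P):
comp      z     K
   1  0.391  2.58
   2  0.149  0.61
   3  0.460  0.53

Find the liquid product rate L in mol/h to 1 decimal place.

L = 234.5 mol/h

Rachford–Rice: g(ψ) = Σ zᵢ(Kᵢ−1)/(1+ψ(Kᵢ−1)) = 0.
g(0) = ΣzᵢKᵢ − 1 = 0.343 and g(1) = 1 − Σzᵢ/Kᵢ = -0.264, so a root lies in (0, 1).
Newton–Raphson from ψ = 0.45:
  ψ = 0.450: g = 0.0164, g' = -0.530 → ψ = 0.481
Converged at ψ = 0.481.
Then V = ψ·F = 0.4813·452 = 217.5 mol/h and L = F − V = 234.5 mol/h.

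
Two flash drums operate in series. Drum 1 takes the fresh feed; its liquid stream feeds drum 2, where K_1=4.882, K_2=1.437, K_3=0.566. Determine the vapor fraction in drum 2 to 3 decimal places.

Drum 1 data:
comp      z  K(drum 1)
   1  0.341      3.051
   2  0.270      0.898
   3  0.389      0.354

Drum 1:
Let ψ₁ = V/F and solve Σ zᵢ(Kᵢ−1)/(1+ψ₁(Kᵢ−1)) = 0.
Check two-phase: ΣzᵢKᵢ = 1.421 > 1 and Σzᵢ/Kᵢ = 1.511 > 1, so g(0) = 0.421 > 0 and g(1) = -0.511 < 0.
Iterate (Newton) starting at ψ₁ = 0.5:
  ψ₁ = 0.500: g = -0.0549, g' = -0.707 → ψ₁ = 0.422
  ψ₁ = 0.422: g = 0.0004, g' = -0.722 → ψ₁ = 0.423
Converged at ψ₁ = 0.423.
Drum-1 compositions:
  1: x = 0.183, y = 0.557
  2: x = 0.282, y = 0.253
  3: x = 0.535, y = 0.189
Drum-2 feed = drum-1 liquid: z₂ = (0.1826, 0.2822, 0.5352).
Drum 2:
Material balance + equilibrium reduce to Σ zᵢ(Kᵢ−1)/(1+ψ₂(Kᵢ−1)) = 0.
Check two-phase: ΣzᵢKᵢ = 1.600 > 1 and Σzᵢ/Kᵢ = 1.179 > 1, so g(0) = 0.600 > 0 and g(1) = -0.179 < 0.
Newton–Raphson from ψ₂ = 0.5:
  ψ₂ = 0.500: g = 0.0456, g' = -0.519 → ψ₂ = 0.588
  ψ₂ = 0.588: g = 0.0023, g' = -0.471 → ψ₂ = 0.593
Converged at ψ₂ = 0.593.
  1: x = 0.055, y = 0.270
  2: x = 0.224, y = 0.322
  3: x = 0.721, y = 0.408

V/F (drum 2) = 0.593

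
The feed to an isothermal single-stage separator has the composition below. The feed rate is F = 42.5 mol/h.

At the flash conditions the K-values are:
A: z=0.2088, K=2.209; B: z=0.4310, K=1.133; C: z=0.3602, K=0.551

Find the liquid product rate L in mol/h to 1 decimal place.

Iterate (Newton) starting at V/F = 0.43:
  V/F = 0.4300: g = 0.01989, g' = -0.2505 → V/F = 0.5094
  V/F = 0.5094: g = 0.00022, g' = -0.2456 → V/F = 0.5103
Converged at V/F = 0.5103.
Then V = V/F·F = 0.5103·42.5 = 21.7 mol/h and L = F − V = 20.8 mol/h.

L = 20.8 mol/h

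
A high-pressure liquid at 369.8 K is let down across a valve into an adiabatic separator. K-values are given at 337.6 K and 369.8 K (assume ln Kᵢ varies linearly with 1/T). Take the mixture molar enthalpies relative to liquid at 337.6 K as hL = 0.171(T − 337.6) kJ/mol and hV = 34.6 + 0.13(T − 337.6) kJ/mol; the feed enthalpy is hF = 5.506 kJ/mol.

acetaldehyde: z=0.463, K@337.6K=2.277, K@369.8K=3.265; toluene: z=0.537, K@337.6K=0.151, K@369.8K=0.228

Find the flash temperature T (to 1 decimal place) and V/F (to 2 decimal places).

T = 339.9 K, V/F = 0.15

Adiabatic flash: solve Rachford–Rice at each trial T, then check hF = ψ·hV(T) + (1−ψ)·hL(T).
  T = 337.6 K: K = (2.277, 0.151), RR gives ψ = 0.125, H_out = 4.319 kJ/mol
  T = 369.8 K: K = (3.265, 0.228), RR gives ψ = 0.363, H_out = 17.575 kJ/mol
  T = 353.7 K: K = (2.749, 0.187), RR gives ψ = 0.263, H_out = 11.669 kJ/mol
  T = 345.6 K: K = (2.506, 0.168), RR gives ψ = 0.200, H_out = 8.230 kJ/mol
  T = 341.6 K: K = (2.390, 0.160), RR gives ψ = 0.165, H_out = 6.353 kJ/mol
  T = 339.6 K: K = (2.333, 0.155), RR gives ψ = 0.145, H_out = 5.358 kJ/mol
Linear interpolation between T = 339.6 (H_out = 5.358) and T = 341.6 (H_out = 6.353) on hF = 5.506 gives T ≈ 339.9 K, at which ψ = 0.15.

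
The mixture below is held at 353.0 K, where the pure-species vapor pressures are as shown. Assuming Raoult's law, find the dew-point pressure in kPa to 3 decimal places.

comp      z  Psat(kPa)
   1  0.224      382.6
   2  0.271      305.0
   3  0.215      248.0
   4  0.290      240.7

At the dew point ψ → 1, so Σzᵢ/Kᵢ = 1 with Kᵢ = Pᵢˢᵃᵗ/P ⇒ 1/P = Σzᵢ/Pᵢˢᵃᵗ.
1/P = 0.224/382.6 + 0.271/305.0 + 0.215/248.0 + 0.290/240.7 = 0.003546 ⇒ P = 282.028 kPa

Pdew = 282.028 kPa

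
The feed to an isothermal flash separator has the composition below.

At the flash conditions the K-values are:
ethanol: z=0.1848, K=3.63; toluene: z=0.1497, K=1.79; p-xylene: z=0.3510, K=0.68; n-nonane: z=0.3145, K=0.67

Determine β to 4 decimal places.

Material balance + equilibrium reduce to Σ zᵢ(Kᵢ−1)/(1+β(Kᵢ−1)) = 0.
Feasibility: ΣzᵢKᵢ = 1.3882, Σzᵢ/Kᵢ = 1.1201 — both > 1, two phases present.
Newton–Raphson from β = 0.32:
  β = 0.3200: g = 0.11714, g' = -0.5238 → β = 0.5436
  β = 0.5436: g = 0.02032, g' = -0.3658 → β = 0.5992
  β = 0.5992: g = 0.00063, g' = -0.3439 → β = 0.6010
Converged at β = 0.6010.

β = 0.6010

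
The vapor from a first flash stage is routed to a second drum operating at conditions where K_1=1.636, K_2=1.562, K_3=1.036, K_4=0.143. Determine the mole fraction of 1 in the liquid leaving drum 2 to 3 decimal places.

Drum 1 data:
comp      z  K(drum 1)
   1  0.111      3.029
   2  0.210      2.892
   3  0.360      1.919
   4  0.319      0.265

x_1 (drum 2) = 0.114

Drum 1:
Rachford–Rice: g(ψ₁) = Σ zᵢ(Kᵢ−1)/(1+ψ₁(Kᵢ−1)) = 0.
Check two-phase: ΣzᵢKᵢ = 1.719 > 1 and Σzᵢ/Kᵢ = 1.501 > 1, so g(0) = 0.719 > 0 and g(1) = -0.501 < 0.
Iterate (Newton) starting at ψ₁ = 0.5:
  ψ₁ = 0.500: g = 0.1720, g' = -0.885 → ψ₁ = 0.694
  ψ₁ = 0.694: g = -0.0117, g' = -1.051 → ψ₁ = 0.683
Converged at ψ₁ = 0.683.
Drum-1 compositions:
  1: x = 0.047, y = 0.141
  2: x = 0.092, y = 0.265
  3: x = 0.221, y = 0.424
  4: x = 0.641, y = 0.170
Drum-2 feed = drum-1 vapor: z₂ = (0.1409, 0.2649, 0.4244, 0.1698).
Drum 2:
Newton–Raphson from ψ₂ = 0.34:
  ψ₂ = 0.340: g = 0.0084, g' = -0.346 → ψ₂ = 0.364
Converged at ψ₂ = 0.364.
  1: x = 0.114, y = 0.187
  2: x = 0.220, y = 0.344
  3: x = 0.419, y = 0.434
  4: x = 0.247, y = 0.035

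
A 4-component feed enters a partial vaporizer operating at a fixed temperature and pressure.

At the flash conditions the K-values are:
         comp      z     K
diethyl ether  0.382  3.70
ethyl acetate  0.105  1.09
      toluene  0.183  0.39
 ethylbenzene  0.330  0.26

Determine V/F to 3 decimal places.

Rachford–Rice: g(V/F) = Σ zᵢ(Kᵢ−1)/(1+V/F(Kᵢ−1)) = 0.
g(0) = ΣzᵢKᵢ − 1 = 0.685 and g(1) = 1 − Σzᵢ/Kᵢ = -0.938, so a root lies in (0, 1).
Newton iteration, V/F⁰ = 0.5:
  V/F = 0.500: g = -0.1003, g' = -1.101 → V/F = 0.409
Converged at V/F = 0.409.

V/F = 0.409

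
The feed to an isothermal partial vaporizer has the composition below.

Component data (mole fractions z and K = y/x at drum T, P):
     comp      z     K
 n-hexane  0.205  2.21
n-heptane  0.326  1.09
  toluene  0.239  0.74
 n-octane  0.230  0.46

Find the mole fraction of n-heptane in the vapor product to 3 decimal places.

y_n-heptane = 0.347

Rachford–Rice: g(ψ) = Σ zᵢ(Kᵢ−1)/(1+ψ(Kᵢ−1)) = 0.
Feasibility: ΣzᵢKᵢ = 1.091, Σzᵢ/Kᵢ = 1.215 — both > 1, two phases present.
Newton iteration, ψ⁰ = 0.61:
  ψ = 0.610: g = -0.0885, g' = -0.274 → ψ = 0.287
  ψ = 0.287: g = -0.0013, g' = -0.281 → ψ = 0.282
Converged at ψ = 0.282.
Compositions from xᵢ = zᵢ/(1+ψ(Kᵢ−1)), yᵢ = Kᵢxᵢ:
  n-hexane: x = 0.153, y = 0.338
  n-heptane: x = 0.318, y = 0.347
  toluene: x = 0.258, y = 0.191
  n-octane: x = 0.271, y = 0.125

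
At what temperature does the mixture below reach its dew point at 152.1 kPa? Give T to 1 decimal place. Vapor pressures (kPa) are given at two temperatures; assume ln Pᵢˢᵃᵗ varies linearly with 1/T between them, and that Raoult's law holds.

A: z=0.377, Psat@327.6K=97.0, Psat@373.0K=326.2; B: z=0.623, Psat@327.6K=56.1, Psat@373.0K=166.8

Dew-point temperature: Σzᵢ·P/Pᵢˢᵃᵗ(T) = 1. Interpolate ln Pᵢˢᵃᵗ = aᵢ + bᵢ/T.
  T = 327.6 K: ΣzᵢP/Pᵢˢᵃᵗ = 2.2802
  T = 373.0 K: ΣzᵢP/Pᵢˢᵃᵗ = 0.7439
  T = 350.3 K: ΣzᵢP/Pᵢˢᵃᵗ = 1.2555
  T = 361.6 K: ΣzᵢP/Pᵢˢᵃᵗ = 0.9595
  T = 356.0 K: ΣzᵢP/Pᵢˢᵃᵗ = 1.0939
  T = 358.8 K: ΣzᵢP/Pᵢˢᵃᵗ = 1.0240
Interpolating between 358.8 K and 361.6 K gives T ≈ 359.8 K.

T = 359.8 K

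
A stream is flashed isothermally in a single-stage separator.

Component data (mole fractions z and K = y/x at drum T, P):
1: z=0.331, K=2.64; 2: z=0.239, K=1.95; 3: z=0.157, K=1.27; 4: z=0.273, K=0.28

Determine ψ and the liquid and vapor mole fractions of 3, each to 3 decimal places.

ψ = 0.732, x_3 = 0.131, y_3 = 0.166

Iterate (Newton) starting at ψ = 0.59:
  ψ = 0.590: g = 0.1162, g' = -0.755 → ψ = 0.744
  ψ = 0.744: g = -0.0105, g' = -0.919 → ψ = 0.733
  ψ = 0.733: g = -0.0001, g' = -0.900 → ψ = 0.732
Converged at ψ = 0.732.
Compositions from xᵢ = zᵢ/(1+ψ(Kᵢ−1)), yᵢ = Kᵢxᵢ:
  1: x = 0.150, y = 0.397
  2: x = 0.141, y = 0.275
  3: x = 0.131, y = 0.166
  4: x = 0.578, y = 0.162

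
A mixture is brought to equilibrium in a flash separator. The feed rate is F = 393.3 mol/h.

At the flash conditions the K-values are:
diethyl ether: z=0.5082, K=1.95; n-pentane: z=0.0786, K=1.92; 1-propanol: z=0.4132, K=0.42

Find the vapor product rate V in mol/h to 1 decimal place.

V = 226.1 mol/h

Rachford–Rice: g(β) = Σ zᵢ(Kᵢ−1)/(1+β(Kᵢ−1)) = 0.
Feasibility: ΣzᵢKᵢ = 1.3154, Σzᵢ/Kᵢ = 1.2854 — both > 1, two phases present.
Newton–Raphson from β = 0.5:
  β = 0.5000: g = 0.03930, g' = -0.5178 → β = 0.5759
  β = 0.5759: g = -0.00053, g' = -0.5334 → β = 0.5749
Converged at β = 0.5749.
Then V = β·F = 0.5749·393.3 = 226.1 mol/h and L = F − V = 167.2 mol/h.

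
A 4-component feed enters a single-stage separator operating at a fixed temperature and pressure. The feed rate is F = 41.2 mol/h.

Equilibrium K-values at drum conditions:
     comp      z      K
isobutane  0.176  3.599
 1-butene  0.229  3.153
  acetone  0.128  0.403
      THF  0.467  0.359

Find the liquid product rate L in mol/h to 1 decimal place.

Rachford–Rice: g(V/F) = Σ zᵢ(Kᵢ−1)/(1+V/F(Kᵢ−1)) = 0.
Feasibility: ΣzᵢKᵢ = 1.575, Σzᵢ/Kᵢ = 1.740 — both > 1, two phases present.
Iterate (Newton) starting at V/F = 0.31:
  V/F = 0.310: g = 0.0817, g' = -1.114 → V/F = 0.383
  V/F = 0.383: g = 0.0033, g' = -1.031 → V/F = 0.387
Converged at V/F = 0.387.
Then V = V/F·F = 0.3865·41.2 = 15.9 mol/h and L = F − V = 25.3 mol/h.

L = 25.3 mol/h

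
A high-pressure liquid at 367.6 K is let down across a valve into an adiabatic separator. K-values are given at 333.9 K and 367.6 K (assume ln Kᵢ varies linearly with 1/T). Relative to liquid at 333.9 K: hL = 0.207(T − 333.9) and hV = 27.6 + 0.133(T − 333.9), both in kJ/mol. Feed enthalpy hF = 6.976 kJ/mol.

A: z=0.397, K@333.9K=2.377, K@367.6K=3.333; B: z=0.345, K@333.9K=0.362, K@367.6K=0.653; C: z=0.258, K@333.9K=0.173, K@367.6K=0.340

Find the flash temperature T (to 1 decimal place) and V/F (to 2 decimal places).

T = 341.2 K, V/F = 0.20

Adiabatic flash: solve Rachford–Rice at each trial T, then check hF = ψ·hV(T) + (1−ψ)·hL(T).
  T = 333.9 K: K = (2.377, 0.362, 0.173), RR gives ψ = 0.114, H_out = 3.133 kJ/mol
  T = 367.6 K: K = (3.333, 0.653, 0.340), RR gives ψ = 0.537, H_out = 20.466 kJ/mol
  T = 350.8 K: K = (2.839, 0.494, 0.247), RR gives ψ = 0.315, H_out = 11.787 kJ/mol
  T = 342.4 K: K = (2.605, 0.425, 0.208), RR gives ψ = 0.216, H_out = 7.582 kJ/mol
  T = 338.1 K: K = (2.488, 0.392, 0.190), RR gives ψ = 0.165, H_out = 5.370 kJ/mol
  T = 340.2 K: K = (2.545, 0.408, 0.198), RR gives ψ = 0.190, H_out = 6.458 kJ/mol
Linear interpolation between T = 340.2 (H_out = 6.458) and T = 342.4 (H_out = 7.582) on hF = 6.976 gives T ≈ 341.2 K, at which ψ = 0.20.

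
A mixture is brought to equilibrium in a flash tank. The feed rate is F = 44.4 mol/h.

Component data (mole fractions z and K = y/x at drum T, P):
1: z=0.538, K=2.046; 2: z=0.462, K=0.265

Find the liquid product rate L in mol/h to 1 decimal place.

Let ψ = V/F and solve Σ zᵢ(Kᵢ−1)/(1+ψ(Kᵢ−1)) = 0.
Feasibility: ΣzᵢKᵢ = 1.223, Σzᵢ/Kᵢ = 2.006 — both > 1, two phases present.
Newton–Raphson from ψ = 0.5:
  ψ = 0.500: g = -0.1674, g' = -0.878 → ψ = 0.309
  ψ = 0.309: g = -0.0143, g' = -0.754 → ψ = 0.290
Converged at ψ = 0.290.
Then V = ψ·F = 0.2903·44.4 = 12.9 mol/h and L = F − V = 31.5 mol/h.

L = 31.5 mol/h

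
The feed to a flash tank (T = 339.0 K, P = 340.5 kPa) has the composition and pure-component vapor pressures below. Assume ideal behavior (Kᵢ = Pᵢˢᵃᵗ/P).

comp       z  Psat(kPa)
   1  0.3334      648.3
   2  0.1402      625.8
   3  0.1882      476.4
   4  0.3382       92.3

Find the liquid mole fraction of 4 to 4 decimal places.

x_4 = 0.5000

Raoult's law: Kᵢ = Pᵢˢᵃᵗ/P = Pᵢˢᵃᵗ/340.5.
  K_1 = 648.3/340.5 = 1.903965, K_2 = 625.8/340.5 = 1.837885, K_3 = 476.4/340.5 = 1.399119, K_4 = 92.3/340.5 = 0.271072
Newton iteration, V/F⁰ = 0.4:
  V/F = 0.4000: g = 0.02612, g' = -0.5825 → V/F = 0.4448
  V/F = 0.4448: g = -0.00050, g' = -0.6060 → V/F = 0.4440
Converged at V/F = 0.4440.
Compositions from xᵢ = zᵢ/(1+V/F(Kᵢ−1)), yᵢ = Kᵢxᵢ:
  1: x = 0.2379, y = 0.4530
  2: x = 0.1022, y = 0.1878
  3: x = 0.1599, y = 0.2237
  4: x = 0.5000, y = 0.1355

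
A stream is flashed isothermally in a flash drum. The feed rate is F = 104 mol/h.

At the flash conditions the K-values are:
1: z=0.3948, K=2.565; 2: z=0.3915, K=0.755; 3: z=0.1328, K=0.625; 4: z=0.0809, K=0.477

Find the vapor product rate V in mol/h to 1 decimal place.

V = 86.7 mol/h

Newton iteration, ψ⁰ = 0.5:
  ψ = 0.5000: g = 0.11873, g' = -0.4037 → ψ = 0.7941
  ψ = 0.7941: g = 0.01312, g' = -0.3311 → ψ = 0.8337
  ψ = 0.8337: g = 0.00006, g' = -0.3282 → ψ = 0.8339
Converged at ψ = 0.8339.
Then V = ψ·F = 0.8339·104 = 86.7 mol/h and L = F − V = 17.3 mol/h.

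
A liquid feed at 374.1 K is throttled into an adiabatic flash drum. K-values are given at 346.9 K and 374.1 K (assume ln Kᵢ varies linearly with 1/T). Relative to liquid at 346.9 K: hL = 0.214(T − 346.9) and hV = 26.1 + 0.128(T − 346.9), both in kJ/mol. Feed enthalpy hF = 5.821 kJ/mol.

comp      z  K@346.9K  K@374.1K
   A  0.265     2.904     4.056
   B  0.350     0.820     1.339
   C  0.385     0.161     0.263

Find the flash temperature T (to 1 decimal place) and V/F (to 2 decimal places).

T = 352.3 K, V/F = 0.18

Adiabatic flash: solve Rachford–Rice at each trial T, then check hF = ψ·hV(T) + (1−ψ)·hL(T).
  T = 346.9 K: K = (2.904, 0.820, 0.161), RR gives ψ = 0.107, H_out = 2.794 kJ/mol
  T = 374.1 K: K = (4.056, 1.339, 0.263), RR gives ψ = 0.471, H_out = 17.004 kJ/mol
  T = 360.5 K: K = (3.454, 1.058, 0.208), RR gives ψ = 0.294, H_out = 10.237 kJ/mol
  T = 353.7 K: K = (3.172, 0.934, 0.183), RR gives ψ = 0.202, H_out = 6.608 kJ/mol
  T = 350.3 K: K = (3.036, 0.875, 0.172), RR gives ψ = 0.155, H_out = 4.727 kJ/mol
  T = 352.0 K: K = (3.104, 0.904, 0.178), RR gives ψ = 0.179, H_out = 5.674 kJ/mol
Linear interpolation between T = 352.0 (H_out = 5.674) and T = 353.7 (H_out = 6.608) on hF = 5.821 gives T ≈ 352.3 K, at which ψ = 0.18.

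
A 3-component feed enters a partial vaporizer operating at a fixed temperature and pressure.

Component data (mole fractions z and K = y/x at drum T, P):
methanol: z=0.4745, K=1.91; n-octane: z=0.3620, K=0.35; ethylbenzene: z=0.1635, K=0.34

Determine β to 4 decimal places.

β = 0.1490

Newton–Raphson from β = 0.68:
  β = 0.6800: g = -0.35072, g' = -0.8756 → β = 0.2794
  β = 0.2794: g = -0.07558, g' = -0.5852 → β = 0.1503
  β = 0.1503: g = -0.00072, g' = -0.5797 → β = 0.1490
Converged at β = 0.1490.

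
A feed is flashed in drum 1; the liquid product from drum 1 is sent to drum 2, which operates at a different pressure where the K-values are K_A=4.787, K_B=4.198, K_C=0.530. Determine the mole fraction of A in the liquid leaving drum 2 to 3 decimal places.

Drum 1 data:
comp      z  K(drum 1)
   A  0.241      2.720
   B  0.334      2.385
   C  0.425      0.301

Drum 1:
Let ψ₁ = V/F and solve Σ zᵢ(Kᵢ−1)/(1+ψ₁(Kᵢ−1)) = 0.
g(0) = ΣzᵢKᵢ − 1 = 0.580 and g(1) = 1 − Σzᵢ/Kᵢ = -0.641, so a root lies in (0, 1).
Newton–Raphson from ψ₁ = 0.5:
  ψ₁ = 0.500: g = 0.0395, g' = -0.920 → ψ₁ = 0.543
Converged at ψ₁ = 0.543.
Drum-1 compositions:
  A: x = 0.125, y = 0.339
  B: x = 0.191, y = 0.455
  C: x = 0.685, y = 0.206
Drum-2 feed = drum-1 liquid: z₂ = (0.1247, 0.1907, 0.6846).
Drum 2:
Rachford–Rice: g(ψ₂) = Σ zᵢ(Kᵢ−1)/(1+ψ₂(Kᵢ−1)) = 0.
Feasibility: ΣzᵢKᵢ = 1.760, Σzᵢ/Kᵢ = 1.363 — both > 1, two phases present.
Newton iteration, ψ₂⁰ = 0.5:
  ψ₂ = 0.500: g = -0.0228, g' = -0.761 → ψ₂ = 0.470
  ψ₂ = 0.470: g = 0.0005, g' = -0.792 → ψ₂ = 0.471
Converged at ψ₂ = 0.471.
  A: x = 0.045, y = 0.215
  B: x = 0.076, y = 0.320
  C: x = 0.879, y = 0.466

x_A (drum 2) = 0.045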